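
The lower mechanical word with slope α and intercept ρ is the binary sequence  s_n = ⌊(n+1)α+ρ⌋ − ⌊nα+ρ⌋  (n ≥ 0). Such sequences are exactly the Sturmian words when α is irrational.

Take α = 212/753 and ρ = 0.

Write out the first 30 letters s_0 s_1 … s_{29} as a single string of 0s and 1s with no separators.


000100010010001001000100100010

n=0: ⌊(1·212)/753⌋ − ⌊(0·212)/753⌋ = ⌊212/753⌋ − ⌊0/753⌋ = 0 − 0 = 0
n=1: ⌊(2·212)/753⌋ − ⌊(1·212)/753⌋ = ⌊424/753⌋ − ⌊212/753⌋ = 0 − 0 = 0
n=2: ⌊(3·212)/753⌋ − ⌊(2·212)/753⌋ = ⌊636/753⌋ − ⌊424/753⌋ = 0 − 0 = 0
n=3: ⌊(4·212)/753⌋ − ⌊(3·212)/753⌋ = ⌊848/753⌋ − ⌊636/753⌋ = 1 − 0 = 1
n=4: ⌊(5·212)/753⌋ − ⌊(4·212)/753⌋ = ⌊1060/753⌋ − ⌊848/753⌋ = 1 − 1 = 0
n=5: ⌊(6·212)/753⌋ − ⌊(5·212)/753⌋ = ⌊1272/753⌋ − ⌊1060/753⌋ = 1 − 1 = 0
n=6: ⌊(7·212)/753⌋ − ⌊(6·212)/753⌋ = ⌊1484/753⌋ − ⌊1272/753⌋ = 1 − 1 = 0
n=7: ⌊(8·212)/753⌋ − ⌊(7·212)/753⌋ = ⌊1696/753⌋ − ⌊1484/753⌋ = 2 − 1 = 1
n=8: ⌊(9·212)/753⌋ − ⌊(8·212)/753⌋ = ⌊1908/753⌋ − ⌊1696/753⌋ = 2 − 2 = 0
n=9: ⌊(10·212)/753⌋ − ⌊(9·212)/753⌋ = ⌊2120/753⌋ − ⌊1908/753⌋ = 2 − 2 = 0
n=10: ⌊(11·212)/753⌋ − ⌊(10·212)/753⌋ = ⌊2332/753⌋ − ⌊2120/753⌋ = 3 − 2 = 1
n=11: ⌊(12·212)/753⌋ − ⌊(11·212)/753⌋ = ⌊2544/753⌋ − ⌊2332/753⌋ = 3 − 3 = 0
n=12: ⌊(13·212)/753⌋ − ⌊(12·212)/753⌋ = ⌊2756/753⌋ − ⌊2544/753⌋ = 3 − 3 = 0
n=13: ⌊(14·212)/753⌋ − ⌊(13·212)/753⌋ = ⌊2968/753⌋ − ⌊2756/753⌋ = 3 − 3 = 0
n=14: ⌊(15·212)/753⌋ − ⌊(14·212)/753⌋ = ⌊3180/753⌋ − ⌊2968/753⌋ = 4 − 3 = 1
n=15: ⌊(16·212)/753⌋ − ⌊(15·212)/753⌋ = ⌊3392/753⌋ − ⌊3180/753⌋ = 4 − 4 = 0
n=16: ⌊(17·212)/753⌋ − ⌊(16·212)/753⌋ = ⌊3604/753⌋ − ⌊3392/753⌋ = 4 − 4 = 0
n=17: ⌊(18·212)/753⌋ − ⌊(17·212)/753⌋ = ⌊3816/753⌋ − ⌊3604/753⌋ = 5 − 4 = 1
n=18: ⌊(19·212)/753⌋ − ⌊(18·212)/753⌋ = ⌊4028/753⌋ − ⌊3816/753⌋ = 5 − 5 = 0
n=19: ⌊(20·212)/753⌋ − ⌊(19·212)/753⌋ = ⌊4240/753⌋ − ⌊4028/753⌋ = 5 − 5 = 0
n=20: ⌊(21·212)/753⌋ − ⌊(20·212)/753⌋ = ⌊4452/753⌋ − ⌊4240/753⌋ = 5 − 5 = 0
n=21: ⌊(22·212)/753⌋ − ⌊(21·212)/753⌋ = ⌊4664/753⌋ − ⌊4452/753⌋ = 6 − 5 = 1
n=22: ⌊(23·212)/753⌋ − ⌊(22·212)/753⌋ = ⌊4876/753⌋ − ⌊4664/753⌋ = 6 − 6 = 0
n=23: ⌊(24·212)/753⌋ − ⌊(23·212)/753⌋ = ⌊5088/753⌋ − ⌊4876/753⌋ = 6 − 6 = 0
n=24: ⌊(25·212)/753⌋ − ⌊(24·212)/753⌋ = ⌊5300/753⌋ − ⌊5088/753⌋ = 7 − 6 = 1
n=25: ⌊(26·212)/753⌋ − ⌊(25·212)/753⌋ = ⌊5512/753⌋ − ⌊5300/753⌋ = 7 − 7 = 0
n=26: ⌊(27·212)/753⌋ − ⌊(26·212)/753⌋ = ⌊5724/753⌋ − ⌊5512/753⌋ = 7 − 7 = 0
n=27: ⌊(28·212)/753⌋ − ⌊(27·212)/753⌋ = ⌊5936/753⌋ − ⌊5724/753⌋ = 7 − 7 = 0
n=28: ⌊(29·212)/753⌋ − ⌊(28·212)/753⌋ = ⌊6148/753⌋ − ⌊5936/753⌋ = 8 − 7 = 1
n=29: ⌊(30·212)/753⌋ − ⌊(29·212)/753⌋ = ⌊6360/753⌋ − ⌊6148/753⌋ = 8 − 8 = 0


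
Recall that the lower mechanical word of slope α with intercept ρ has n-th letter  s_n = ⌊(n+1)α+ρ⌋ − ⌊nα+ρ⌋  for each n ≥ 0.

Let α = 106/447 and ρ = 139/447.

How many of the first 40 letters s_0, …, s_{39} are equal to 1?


9

#1s = Σ_{n=0}^{39} s_n = Σ_{n=0}^{39} (⌊(n+1)α+ρ⌋ − ⌊nα+ρ⌋)
the sum telescopes: every ⌊nα+ρ⌋ with 0 < n < 40 appears once with + and once with −, leaving ⌊40α+ρ⌋ − ⌊0·α+ρ⌋
40α + ρ = (40·106 + 139) / 447 = 4379/447
ρ = 139/447
⌊4379/447⌋ = 9,  ⌊139/447⌋ = 0
#1s = 9 − 0 = 9


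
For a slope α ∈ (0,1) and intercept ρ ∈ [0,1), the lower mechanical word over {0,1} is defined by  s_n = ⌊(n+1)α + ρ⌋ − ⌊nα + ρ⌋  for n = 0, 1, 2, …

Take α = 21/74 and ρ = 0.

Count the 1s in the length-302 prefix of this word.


85

#1s = Σ_{n=0}^{301} s_n = Σ_{n=0}^{301} (⌊(n+1)α+ρ⌋ − ⌊nα+ρ⌋)
the sum telescopes: every ⌊nα+ρ⌋ with 0 < n < 302 appears once with + and once with −, leaving ⌊302α+ρ⌋ − ⌊0·α+ρ⌋
302α + ρ = (302·21) / 74 = 6342/74
ρ = 0/74
⌊6342/74⌋ = 85,  ⌊0/74⌋ = 0
#1s = 85 − 0 = 85


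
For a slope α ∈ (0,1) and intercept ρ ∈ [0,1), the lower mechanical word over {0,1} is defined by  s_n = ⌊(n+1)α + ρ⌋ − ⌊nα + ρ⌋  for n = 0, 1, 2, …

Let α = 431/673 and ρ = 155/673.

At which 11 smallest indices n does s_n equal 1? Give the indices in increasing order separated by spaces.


n=0: ⌊586/673⌋−⌊155/673⌋ = 0−0 = 0
n=1: ⌊1017/673⌋−⌊586/673⌋ = 1−0 = 1  ← one
n=2: ⌊1448/673⌋−⌊1017/673⌋ = 2−1 = 1  ← one
n=3: ⌊1879/673⌋−⌊1448/673⌋ = 2−2 = 0
n=4: ⌊2310/673⌋−⌊1879/673⌋ = 3−2 = 1  ← one
n=5: ⌊2741/673⌋−⌊2310/673⌋ = 4−3 = 1  ← one
n=6: ⌊3172/673⌋−⌊2741/673⌋ = 4−4 = 0
n=7: ⌊3603/673⌋−⌊3172/673⌋ = 5−4 = 1  ← one
n=8: ⌊4034/673⌋−⌊3603/673⌋ = 5−5 = 0
n=9: ⌊4465/673⌋−⌊4034/673⌋ = 6−5 = 1  ← one
n=10: ⌊4896/673⌋−⌊4465/673⌋ = 7−6 = 1  ← one
n=11: ⌊5327/673⌋−⌊4896/673⌋ = 7−7 = 0
n=12: ⌊5758/673⌋−⌊5327/673⌋ = 8−7 = 1  ← one
n=13: ⌊6189/673⌋−⌊5758/673⌋ = 9−8 = 1  ← one
n=14: ⌊6620/673⌋−⌊6189/673⌋ = 9−9 = 0
n=15: ⌊7051/673⌋−⌊6620/673⌋ = 10−9 = 1  ← one
n=16: ⌊7482/673⌋−⌊7051/673⌋ = 11−10 = 1  ← one
positions of the first 11 ones: 1 2 4 5 7 9 10 12 13 15 16

1 2 4 5 7 9 10 12 13 15 16


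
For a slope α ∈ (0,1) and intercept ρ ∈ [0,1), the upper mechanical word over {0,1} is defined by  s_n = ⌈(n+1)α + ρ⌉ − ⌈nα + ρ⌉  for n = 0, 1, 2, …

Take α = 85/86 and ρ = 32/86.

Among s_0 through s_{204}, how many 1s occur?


#1s = Σ_{n=0}^{204} s_n = Σ_{n=0}^{204} (⌈(n+1)α+ρ⌉ − ⌈nα+ρ⌉)
the sum telescopes: every ⌈nα+ρ⌉ with 0 < n < 205 appears once with + and once with −, leaving ⌈205α+ρ⌉ − ⌈0·α+ρ⌉
205α + ρ = (205·85 + 32) / 86 = 17457/86
ρ = 32/86
⌈17457/86⌉ = 203,  ⌈32/86⌉ = 1
#1s = 203 − 1 = 202

202


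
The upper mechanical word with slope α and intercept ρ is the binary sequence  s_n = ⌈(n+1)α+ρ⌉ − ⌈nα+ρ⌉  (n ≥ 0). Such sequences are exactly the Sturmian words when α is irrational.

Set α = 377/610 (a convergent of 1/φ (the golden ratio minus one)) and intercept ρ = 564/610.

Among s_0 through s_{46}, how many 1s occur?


29

#1s = Σ_{n=0}^{46} s_n = Σ_{n=0}^{46} (⌈(n+1)α+ρ⌉ − ⌈nα+ρ⌉)
the sum telescopes: every ⌈nα+ρ⌉ with 0 < n < 47 appears once with + and once with −, leaving ⌈47α+ρ⌉ − ⌈0·α+ρ⌉
47α + ρ = (47·377 + 564) / 610 = 18283/610
ρ = 564/610
⌈18283/610⌉ = 30,  ⌈564/610⌉ = 1
#1s = 30 − 1 = 29


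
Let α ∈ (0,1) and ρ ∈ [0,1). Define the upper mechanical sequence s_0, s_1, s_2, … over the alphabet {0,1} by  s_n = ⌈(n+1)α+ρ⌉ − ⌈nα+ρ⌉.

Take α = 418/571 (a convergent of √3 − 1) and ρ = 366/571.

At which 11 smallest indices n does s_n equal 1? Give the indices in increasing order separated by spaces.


0 1 3 4 5 7 8 10 11 12 14

n=0: ⌈784/571⌉−⌈366/571⌉ = 2−1 = 1  ← one
n=1: ⌈1202/571⌉−⌈784/571⌉ = 3−2 = 1  ← one
n=2: ⌈1620/571⌉−⌈1202/571⌉ = 3−3 = 0
n=3: ⌈2038/571⌉−⌈1620/571⌉ = 4−3 = 1  ← one
n=4: ⌈2456/571⌉−⌈2038/571⌉ = 5−4 = 1  ← one
n=5: ⌈2874/571⌉−⌈2456/571⌉ = 6−5 = 1  ← one
n=6: ⌈3292/571⌉−⌈2874/571⌉ = 6−6 = 0
n=7: ⌈3710/571⌉−⌈3292/571⌉ = 7−6 = 1  ← one
n=8: ⌈4128/571⌉−⌈3710/571⌉ = 8−7 = 1  ← one
n=9: ⌈4546/571⌉−⌈4128/571⌉ = 8−8 = 0
n=10: ⌈4964/571⌉−⌈4546/571⌉ = 9−8 = 1  ← one
n=11: ⌈5382/571⌉−⌈4964/571⌉ = 10−9 = 1  ← one
n=12: ⌈5800/571⌉−⌈5382/571⌉ = 11−10 = 1  ← one
n=13: ⌈6218/571⌉−⌈5800/571⌉ = 11−11 = 0
n=14: ⌈6636/571⌉−⌈6218/571⌉ = 12−11 = 1  ← one
positions of the first 11 ones: 0 1 3 4 5 7 8 10 11 12 14


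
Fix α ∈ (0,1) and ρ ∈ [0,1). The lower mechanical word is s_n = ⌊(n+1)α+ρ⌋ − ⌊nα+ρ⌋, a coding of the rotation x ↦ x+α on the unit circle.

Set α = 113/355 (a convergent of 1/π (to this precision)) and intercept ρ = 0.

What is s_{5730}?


1

(n+1)α + ρ = (5731·113) / 355 = 647603/355
nα + ρ     = (5730·113) / 355 = 647490/355
⌊647603/355⌋ = 1824,  ⌊647490/355⌋ = 1823
s_{5730} = 1824 − 1823 = 1


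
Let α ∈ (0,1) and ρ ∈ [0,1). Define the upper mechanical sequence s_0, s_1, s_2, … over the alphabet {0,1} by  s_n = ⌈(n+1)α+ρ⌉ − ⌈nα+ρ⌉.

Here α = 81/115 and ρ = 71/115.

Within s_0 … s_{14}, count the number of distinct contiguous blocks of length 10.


6

t_n = ⌈(n·81+71)/115⌉ for n = 0 … 15:
  n=0…9: ⌈71/115⌉=1 ⌈152/115⌉=2 ⌈233/115⌉=3 ⌈314/115⌉=3 ⌈395/115⌉=4 ⌈476/115⌉=5 ⌈557/115⌉=5 ⌈638/115⌉=6 ⌈719/115⌉=7 ⌈800/115⌉=7
  n=10…15: ⌈881/115⌉=8 ⌈962/115⌉=9 ⌈1043/115⌉=10 ⌈1124/115⌉=10 ⌈1205/115⌉=11 ⌈1286/115⌉=12
s_n = t_(n+1) − t_n for n = 0 … 14 gives
prefix = 110110110111011
slide a length-10 window over [0..9] … [5..14] (6 windows); first occurrence of each distinct factor:
  [  0..  9] 1101101101
  [  1.. 10] 1011011011
  [  2.. 11] 0110110111
  [  3.. 12] 1101101110
  [  4.. 13] 1011011101
  [  5.. 14] 0110111011
distinct factors: {0110110111, 0110111011, 1011011011, 1011011101, 1101101101, 1101101110}
count = 6  (Sturmian bound for length 10 is 11)


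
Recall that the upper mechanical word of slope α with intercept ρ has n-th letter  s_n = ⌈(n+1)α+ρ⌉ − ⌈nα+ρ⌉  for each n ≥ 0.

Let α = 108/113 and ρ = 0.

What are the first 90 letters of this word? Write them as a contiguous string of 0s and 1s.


111111111111111111111101111111111111111111111011111111111111111111101111111111111111111111

n=0: ⌈(1·108)/113⌉ − ⌈(0·108)/113⌉ = ⌈108/113⌉ − ⌈0/113⌉ = 1 − 0 = 1
n=1: ⌈(2·108)/113⌉ − ⌈(1·108)/113⌉ = ⌈216/113⌉ − ⌈108/113⌉ = 2 − 1 = 1
n=2: ⌈(3·108)/113⌉ − ⌈(2·108)/113⌉ = ⌈324/113⌉ − ⌈216/113⌉ = 3 − 2 = 1
n=3: ⌈(4·108)/113⌉ − ⌈(3·108)/113⌉ = ⌈432/113⌉ − ⌈324/113⌉ = 4 − 3 = 1
n=4: ⌈(5·108)/113⌉ − ⌈(4·108)/113⌉ = ⌈540/113⌉ − ⌈432/113⌉ = 5 − 4 = 1
n=5: ⌈(6·108)/113⌉ − ⌈(5·108)/113⌉ = ⌈648/113⌉ − ⌈540/113⌉ = 6 − 5 = 1
n=6: ⌈(7·108)/113⌉ − ⌈(6·108)/113⌉ = ⌈756/113⌉ − ⌈648/113⌉ = 7 − 6 = 1
n=7: ⌈(8·108)/113⌉ − ⌈(7·108)/113⌉ = ⌈864/113⌉ − ⌈756/113⌉ = 8 − 7 = 1
n=8: ⌈(9·108)/113⌉ − ⌈(8·108)/113⌉ = ⌈972/113⌉ − ⌈864/113⌉ = 9 − 8 = 1
n=9: ⌈(10·108)/113⌉ − ⌈(9·108)/113⌉ = ⌈1080/113⌉ − ⌈972/113⌉ = 10 − 9 = 1
n=10: ⌈(11·108)/113⌉ − ⌈(10·108)/113⌉ = ⌈1188/113⌉ − ⌈1080/113⌉ = 11 − 10 = 1
n=11: ⌈(12·108)/113⌉ − ⌈(11·108)/113⌉ = ⌈1296/113⌉ − ⌈1188/113⌉ = 12 − 11 = 1
n=12: ⌈(13·108)/113⌉ − ⌈(12·108)/113⌉ = ⌈1404/113⌉ − ⌈1296/113⌉ = 13 − 12 = 1
n=13: ⌈(14·108)/113⌉ − ⌈(13·108)/113⌉ = ⌈1512/113⌉ − ⌈1404/113⌉ = 14 − 13 = 1
n=14: ⌈(15·108)/113⌉ − ⌈(14·108)/113⌉ = ⌈1620/113⌉ − ⌈1512/113⌉ = 15 − 14 = 1
n=15: ⌈(16·108)/113⌉ − ⌈(15·108)/113⌉ = ⌈1728/113⌉ − ⌈1620/113⌉ = 16 − 15 = 1
n=16: ⌈(17·108)/113⌉ − ⌈(16·108)/113⌉ = ⌈1836/113⌉ − ⌈1728/113⌉ = 17 − 16 = 1
n=17: ⌈(18·108)/113⌉ − ⌈(17·108)/113⌉ = ⌈1944/113⌉ − ⌈1836/113⌉ = 18 − 17 = 1
n=18: ⌈(19·108)/113⌉ − ⌈(18·108)/113⌉ = ⌈2052/113⌉ − ⌈1944/113⌉ = 19 − 18 = 1
n=19: ⌈(20·108)/113⌉ − ⌈(19·108)/113⌉ = ⌈2160/113⌉ − ⌈2052/113⌉ = 20 − 19 = 1
n=20: ⌈(21·108)/113⌉ − ⌈(20·108)/113⌉ = ⌈2268/113⌉ − ⌈2160/113⌉ = 21 − 20 = 1
n=21: ⌈(22·108)/113⌉ − ⌈(21·108)/113⌉ = ⌈2376/113⌉ − ⌈2268/113⌉ = 22 − 21 = 1
n=22: ⌈(23·108)/113⌉ − ⌈(22·108)/113⌉ = ⌈2484/113⌉ − ⌈2376/113⌉ = 22 − 22 = 0
n=23: ⌈(24·108)/113⌉ − ⌈(23·108)/113⌉ = ⌈2592/113⌉ − ⌈2484/113⌉ = 23 − 22 = 1
n=24: ⌈(25·108)/113⌉ − ⌈(24·108)/113⌉ = ⌈2700/113⌉ − ⌈2592/113⌉ = 24 − 23 = 1
n=25: ⌈(26·108)/113⌉ − ⌈(25·108)/113⌉ = ⌈2808/113⌉ − ⌈2700/113⌉ = 25 − 24 = 1
n=26: ⌈(27·108)/113⌉ − ⌈(26·108)/113⌉ = ⌈2916/113⌉ − ⌈2808/113⌉ = 26 − 25 = 1
n=27: ⌈(28·108)/113⌉ − ⌈(27·108)/113⌉ = ⌈3024/113⌉ − ⌈2916/113⌉ = 27 − 26 = 1
n=28: ⌈(29·108)/113⌉ − ⌈(28·108)/113⌉ = ⌈3132/113⌉ − ⌈3024/113⌉ = 28 − 27 = 1
n=29: ⌈(30·108)/113⌉ − ⌈(29·108)/113⌉ = ⌈3240/113⌉ − ⌈3132/113⌉ = 29 − 28 = 1
n=30: ⌈(31·108)/113⌉ − ⌈(30·108)/113⌉ = ⌈3348/113⌉ − ⌈3240/113⌉ = 30 − 29 = 1
n=31: ⌈(32·108)/113⌉ − ⌈(31·108)/113⌉ = ⌈3456/113⌉ − ⌈3348/113⌉ = 31 − 30 = 1
n=32: ⌈(33·108)/113⌉ − ⌈(32·108)/113⌉ = ⌈3564/113⌉ − ⌈3456/113⌉ = 32 − 31 = 1
n=33: ⌈(34·108)/113⌉ − ⌈(33·108)/113⌉ = ⌈3672/113⌉ − ⌈3564/113⌉ = 33 − 32 = 1
n=34: ⌈(35·108)/113⌉ − ⌈(34·108)/113⌉ = ⌈3780/113⌉ − ⌈3672/113⌉ = 34 − 33 = 1
n=35: ⌈(36·108)/113⌉ − ⌈(35·108)/113⌉ = ⌈3888/113⌉ − ⌈3780/113⌉ = 35 − 34 = 1
n=36: ⌈(37·108)/113⌉ − ⌈(36·108)/113⌉ = ⌈3996/113⌉ − ⌈3888/113⌉ = 36 − 35 = 1
n=37: ⌈(38·108)/113⌉ − ⌈(37·108)/113⌉ = ⌈4104/113⌉ − ⌈3996/113⌉ = 37 − 36 = 1
n=38: ⌈(39·108)/113⌉ − ⌈(38·108)/113⌉ = ⌈4212/113⌉ − ⌈4104/113⌉ = 38 − 37 = 1
n=39: ⌈(40·108)/113⌉ − ⌈(39·108)/113⌉ = ⌈4320/113⌉ − ⌈4212/113⌉ = 39 − 38 = 1
n=40: ⌈(41·108)/113⌉ − ⌈(40·108)/113⌉ = ⌈4428/113⌉ − ⌈4320/113⌉ = 40 − 39 = 1
n=41: ⌈(42·108)/113⌉ − ⌈(41·108)/113⌉ = ⌈4536/113⌉ − ⌈4428/113⌉ = 41 − 40 = 1
n=42: ⌈(43·108)/113⌉ − ⌈(42·108)/113⌉ = ⌈4644/113⌉ − ⌈4536/113⌉ = 42 − 41 = 1
n=43: ⌈(44·108)/113⌉ − ⌈(43·108)/113⌉ = ⌈4752/113⌉ − ⌈4644/113⌉ = 43 − 42 = 1
n=44: ⌈(45·108)/113⌉ − ⌈(44·108)/113⌉ = ⌈4860/113⌉ − ⌈4752/113⌉ = 44 − 43 = 1
n=45: ⌈(46·108)/113⌉ − ⌈(45·108)/113⌉ = ⌈4968/113⌉ − ⌈4860/113⌉ = 44 − 44 = 0
n=46: ⌈(47·108)/113⌉ − ⌈(46·108)/113⌉ = ⌈5076/113⌉ − ⌈4968/113⌉ = 45 − 44 = 1
n=47: ⌈(48·108)/113⌉ − ⌈(47·108)/113⌉ = ⌈5184/113⌉ − ⌈5076/113⌉ = 46 − 45 = 1
n=48: ⌈(49·108)/113⌉ − ⌈(48·108)/113⌉ = ⌈5292/113⌉ − ⌈5184/113⌉ = 47 − 46 = 1
n=49: ⌈(50·108)/113⌉ − ⌈(49·108)/113⌉ = ⌈5400/113⌉ − ⌈5292/113⌉ = 48 − 47 = 1
n=50: ⌈(51·108)/113⌉ − ⌈(50·108)/113⌉ = ⌈5508/113⌉ − ⌈5400/113⌉ = 49 − 48 = 1
n=51: ⌈(52·108)/113⌉ − ⌈(51·108)/113⌉ = ⌈5616/113⌉ − ⌈5508/113⌉ = 50 − 49 = 1
n=52: ⌈(53·108)/113⌉ − ⌈(52·108)/113⌉ = ⌈5724/113⌉ − ⌈5616/113⌉ = 51 − 50 = 1
n=53: ⌈(54·108)/113⌉ − ⌈(53·108)/113⌉ = ⌈5832/113⌉ − ⌈5724/113⌉ = 52 − 51 = 1
n=54: ⌈(55·108)/113⌉ − ⌈(54·108)/113⌉ = ⌈5940/113⌉ − ⌈5832/113⌉ = 53 − 52 = 1
n=55: ⌈(56·108)/113⌉ − ⌈(55·108)/113⌉ = ⌈6048/113⌉ − ⌈5940/113⌉ = 54 − 53 = 1
n=56: ⌈(57·108)/113⌉ − ⌈(56·108)/113⌉ = ⌈6156/113⌉ − ⌈6048/113⌉ = 55 − 54 = 1
n=57: ⌈(58·108)/113⌉ − ⌈(57·108)/113⌉ = ⌈6264/113⌉ − ⌈6156/113⌉ = 56 − 55 = 1
n=58: ⌈(59·108)/113⌉ − ⌈(58·108)/113⌉ = ⌈6372/113⌉ − ⌈6264/113⌉ = 57 − 56 = 1
n=59: ⌈(60·108)/113⌉ − ⌈(59·108)/113⌉ = ⌈6480/113⌉ − ⌈6372/113⌉ = 58 − 57 = 1
n=60: ⌈(61·108)/113⌉ − ⌈(60·108)/113⌉ = ⌈6588/113⌉ − ⌈6480/113⌉ = 59 − 58 = 1
n=61: ⌈(62·108)/113⌉ − ⌈(61·108)/113⌉ = ⌈6696/113⌉ − ⌈6588/113⌉ = 60 − 59 = 1
n=62: ⌈(63·108)/113⌉ − ⌈(62·108)/113⌉ = ⌈6804/113⌉ − ⌈6696/113⌉ = 61 − 60 = 1
n=63: ⌈(64·108)/113⌉ − ⌈(63·108)/113⌉ = ⌈6912/113⌉ − ⌈6804/113⌉ = 62 − 61 = 1
n=64: ⌈(65·108)/113⌉ − ⌈(64·108)/113⌉ = ⌈7020/113⌉ − ⌈6912/113⌉ = 63 − 62 = 1
n=65: ⌈(66·108)/113⌉ − ⌈(65·108)/113⌉ = ⌈7128/113⌉ − ⌈7020/113⌉ = 64 − 63 = 1
n=66: ⌈(67·108)/113⌉ − ⌈(66·108)/113⌉ = ⌈7236/113⌉ − ⌈7128/113⌉ = 65 − 64 = 1
n=67: ⌈(68·108)/113⌉ − ⌈(67·108)/113⌉ = ⌈7344/113⌉ − ⌈7236/113⌉ = 65 − 65 = 0
n=68: ⌈(69·108)/113⌉ − ⌈(68·108)/113⌉ = ⌈7452/113⌉ − ⌈7344/113⌉ = 66 − 65 = 1
n=69: ⌈(70·108)/113⌉ − ⌈(69·108)/113⌉ = ⌈7560/113⌉ − ⌈7452/113⌉ = 67 − 66 = 1
n=70: ⌈(71·108)/113⌉ − ⌈(70·108)/113⌉ = ⌈7668/113⌉ − ⌈7560/113⌉ = 68 − 67 = 1
n=71: ⌈(72·108)/113⌉ − ⌈(71·108)/113⌉ = ⌈7776/113⌉ − ⌈7668/113⌉ = 69 − 68 = 1
n=72: ⌈(73·108)/113⌉ − ⌈(72·108)/113⌉ = ⌈7884/113⌉ − ⌈7776/113⌉ = 70 − 69 = 1
n=73: ⌈(74·108)/113⌉ − ⌈(73·108)/113⌉ = ⌈7992/113⌉ − ⌈7884/113⌉ = 71 − 70 = 1
n=74: ⌈(75·108)/113⌉ − ⌈(74·108)/113⌉ = ⌈8100/113⌉ − ⌈7992/113⌉ = 72 − 71 = 1
n=75: ⌈(76·108)/113⌉ − ⌈(75·108)/113⌉ = ⌈8208/113⌉ − ⌈8100/113⌉ = 73 − 72 = 1
n=76: ⌈(77·108)/113⌉ − ⌈(76·108)/113⌉ = ⌈8316/113⌉ − ⌈8208/113⌉ = 74 − 73 = 1
n=77: ⌈(78·108)/113⌉ − ⌈(77·108)/113⌉ = ⌈8424/113⌉ − ⌈8316/113⌉ = 75 − 74 = 1
n=78: ⌈(79·108)/113⌉ − ⌈(78·108)/113⌉ = ⌈8532/113⌉ − ⌈8424/113⌉ = 76 − 75 = 1
n=79: ⌈(80·108)/113⌉ − ⌈(79·108)/113⌉ = ⌈8640/113⌉ − ⌈8532/113⌉ = 77 − 76 = 1
n=80: ⌈(81·108)/113⌉ − ⌈(80·108)/113⌉ = ⌈8748/113⌉ − ⌈8640/113⌉ = 78 − 77 = 1
n=81: ⌈(82·108)/113⌉ − ⌈(81·108)/113⌉ = ⌈8856/113⌉ − ⌈8748/113⌉ = 79 − 78 = 1
n=82: ⌈(83·108)/113⌉ − ⌈(82·108)/113⌉ = ⌈8964/113⌉ − ⌈8856/113⌉ = 80 − 79 = 1
n=83: ⌈(84·108)/113⌉ − ⌈(83·108)/113⌉ = ⌈9072/113⌉ − ⌈8964/113⌉ = 81 − 80 = 1
n=84: ⌈(85·108)/113⌉ − ⌈(84·108)/113⌉ = ⌈9180/113⌉ − ⌈9072/113⌉ = 82 − 81 = 1
n=85: ⌈(86·108)/113⌉ − ⌈(85·108)/113⌉ = ⌈9288/113⌉ − ⌈9180/113⌉ = 83 − 82 = 1
n=86: ⌈(87·108)/113⌉ − ⌈(86·108)/113⌉ = ⌈9396/113⌉ − ⌈9288/113⌉ = 84 − 83 = 1
n=87: ⌈(88·108)/113⌉ − ⌈(87·108)/113⌉ = ⌈9504/113⌉ − ⌈9396/113⌉ = 85 − 84 = 1
n=88: ⌈(89·108)/113⌉ − ⌈(88·108)/113⌉ = ⌈9612/113⌉ − ⌈9504/113⌉ = 86 − 85 = 1
n=89: ⌈(90·108)/113⌉ − ⌈(89·108)/113⌉ = ⌈9720/113⌉ − ⌈9612/113⌉ = 87 − 86 = 1


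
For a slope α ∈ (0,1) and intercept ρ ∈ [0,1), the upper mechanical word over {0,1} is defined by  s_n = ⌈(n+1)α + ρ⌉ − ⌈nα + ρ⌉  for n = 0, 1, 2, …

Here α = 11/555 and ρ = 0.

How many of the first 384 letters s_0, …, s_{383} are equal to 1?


8

#1s = Σ_{n=0}^{383} s_n = Σ_{n=0}^{383} (⌈(n+1)α+ρ⌉ − ⌈nα+ρ⌉)
the sum telescopes: every ⌈nα+ρ⌉ with 0 < n < 384 appears once with + and once with −, leaving ⌈384α+ρ⌉ − ⌈0·α+ρ⌉
384α + ρ = (384·11) / 555 = 4224/555
ρ = 0/555
⌈4224/555⌉ = 8,  ⌈0/555⌉ = 0
#1s = 8 − 0 = 8


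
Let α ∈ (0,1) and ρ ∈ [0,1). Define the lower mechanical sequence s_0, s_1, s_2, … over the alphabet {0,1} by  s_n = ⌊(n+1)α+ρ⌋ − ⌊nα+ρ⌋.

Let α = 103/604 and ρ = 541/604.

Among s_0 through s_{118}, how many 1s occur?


21

#1s = Σ_{n=0}^{118} s_n = Σ_{n=0}^{118} (⌊(n+1)α+ρ⌋ − ⌊nα+ρ⌋)
the sum telescopes: every ⌊nα+ρ⌋ with 0 < n < 119 appears once with + and once with −, leaving ⌊119α+ρ⌋ − ⌊0·α+ρ⌋
119α + ρ = (119·103 + 541) / 604 = 12798/604
ρ = 541/604
⌊12798/604⌋ = 21,  ⌊541/604⌋ = 0
#1s = 21 − 0 = 21


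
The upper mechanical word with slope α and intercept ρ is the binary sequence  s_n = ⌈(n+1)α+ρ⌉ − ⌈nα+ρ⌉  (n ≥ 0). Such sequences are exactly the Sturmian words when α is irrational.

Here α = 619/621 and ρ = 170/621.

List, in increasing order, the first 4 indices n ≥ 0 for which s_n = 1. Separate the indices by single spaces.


n=0: ⌈789/621⌉−⌈170/621⌉ = 2−1 = 1  ← one
n=1: ⌈1408/621⌉−⌈789/621⌉ = 3−2 = 1  ← one
n=2: ⌈2027/621⌉−⌈1408/621⌉ = 4−3 = 1  ← one
n=3: ⌈2646/621⌉−⌈2027/621⌉ = 5−4 = 1  ← one
positions of the first 4 ones: 0 1 2 3

0 1 2 3


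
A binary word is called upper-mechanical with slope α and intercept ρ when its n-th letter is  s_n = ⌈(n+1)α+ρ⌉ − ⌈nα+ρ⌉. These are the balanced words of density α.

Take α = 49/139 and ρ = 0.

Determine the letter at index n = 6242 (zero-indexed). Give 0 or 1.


0

(n+1)α + ρ = (6243·49) / 139 = 305907/139
nα + ρ     = (6242·49) / 139 = 305858/139
⌈305907/139⌉ = 2201,  ⌈305858/139⌉ = 2201
s_{6242} = 2201 − 2201 = 0


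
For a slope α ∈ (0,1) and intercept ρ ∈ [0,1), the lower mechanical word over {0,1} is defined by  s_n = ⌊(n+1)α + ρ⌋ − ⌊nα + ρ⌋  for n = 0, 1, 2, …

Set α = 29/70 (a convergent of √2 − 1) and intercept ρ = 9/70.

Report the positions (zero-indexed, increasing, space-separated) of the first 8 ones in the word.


n=0: ⌊38/70⌋−⌊9/70⌋ = 0−0 = 0
n=1: ⌊67/70⌋−⌊38/70⌋ = 0−0 = 0
n=2: ⌊96/70⌋−⌊67/70⌋ = 1−0 = 1  ← one
n=3: ⌊125/70⌋−⌊96/70⌋ = 1−1 = 0
n=4: ⌊154/70⌋−⌊125/70⌋ = 2−1 = 1  ← one
n=5: ⌊183/70⌋−⌊154/70⌋ = 2−2 = 0
n=6: ⌊212/70⌋−⌊183/70⌋ = 3−2 = 1  ← one
n=7: ⌊241/70⌋−⌊212/70⌋ = 3−3 = 0
n=8: ⌊270/70⌋−⌊241/70⌋ = 3−3 = 0
n=9: ⌊299/70⌋−⌊270/70⌋ = 4−3 = 1  ← one
n=10: ⌊328/70⌋−⌊299/70⌋ = 4−4 = 0
n=11: ⌊357/70⌋−⌊328/70⌋ = 5−4 = 1  ← one
n=12: ⌊386/70⌋−⌊357/70⌋ = 5−5 = 0
n=13: ⌊415/70⌋−⌊386/70⌋ = 5−5 = 0
n=14: ⌊444/70⌋−⌊415/70⌋ = 6−5 = 1  ← one
n=15: ⌊473/70⌋−⌊444/70⌋ = 6−6 = 0
n=16: ⌊502/70⌋−⌊473/70⌋ = 7−6 = 1  ← one
n=17: ⌊531/70⌋−⌊502/70⌋ = 7−7 = 0
n=18: ⌊560/70⌋−⌊531/70⌋ = 8−7 = 1  ← one
positions of the first 8 ones: 2 4 6 9 11 14 16 18

2 4 6 9 11 14 16 18


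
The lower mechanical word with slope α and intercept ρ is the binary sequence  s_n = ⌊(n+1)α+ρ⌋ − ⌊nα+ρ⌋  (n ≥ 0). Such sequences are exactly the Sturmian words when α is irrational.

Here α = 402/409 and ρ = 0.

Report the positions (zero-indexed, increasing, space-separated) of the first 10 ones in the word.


1 2 3 4 5 6 7 8 9 10

n=0: ⌊402/409⌋−⌊0/409⌋ = 0−0 = 0
n=1: ⌊804/409⌋−⌊402/409⌋ = 1−0 = 1  ← one
n=2: ⌊1206/409⌋−⌊804/409⌋ = 2−1 = 1  ← one
n=3: ⌊1608/409⌋−⌊1206/409⌋ = 3−2 = 1  ← one
n=4: ⌊2010/409⌋−⌊1608/409⌋ = 4−3 = 1  ← one
n=5: ⌊2412/409⌋−⌊2010/409⌋ = 5−4 = 1  ← one
n=6: ⌊2814/409⌋−⌊2412/409⌋ = 6−5 = 1  ← one
n=7: ⌊3216/409⌋−⌊2814/409⌋ = 7−6 = 1  ← one
n=8: ⌊3618/409⌋−⌊3216/409⌋ = 8−7 = 1  ← one
n=9: ⌊4020/409⌋−⌊3618/409⌋ = 9−8 = 1  ← one
n=10: ⌊4422/409⌋−⌊4020/409⌋ = 10−9 = 1  ← one
positions of the first 10 ones: 1 2 3 4 5 6 7 8 9 10


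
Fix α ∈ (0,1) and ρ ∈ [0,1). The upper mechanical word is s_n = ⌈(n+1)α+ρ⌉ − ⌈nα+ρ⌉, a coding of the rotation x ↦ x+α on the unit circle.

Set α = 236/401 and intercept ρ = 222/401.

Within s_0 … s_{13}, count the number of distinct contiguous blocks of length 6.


t_n = ⌈(n·236+222)/401⌉ for n = 0 … 14:
  n=0…9: ⌈222/401⌉=1 ⌈458/401⌉=2 ⌈694/401⌉=2 ⌈930/401⌉=3 ⌈1166/401⌉=3 ⌈1402/401⌉=4 ⌈1638/401⌉=5 ⌈1874/401⌉=5 ⌈2110/401⌉=6 ⌈2346/401⌉=6
  n=10…14: ⌈2582/401⌉=7 ⌈2818/401⌉=8 ⌈3054/401⌉=8 ⌈3290/401⌉=9 ⌈3526/401⌉=9
s_n = t_(n+1) − t_n for n = 0 … 13 gives
prefix = 10101101011010
slide a length-6 window over [0..5] … [8..13] (9 windows); first occurrence of each distinct factor:
  [  0..  5] 101011
  [  1..  6] 010110
  [  2..  7] 101101
  [  3..  8] 011010
  [  4..  9] 110101
  (the other 4 windows repeat one of these)
distinct factors: {010110, 011010, 101011, 101101, 110101}
count = 5  (Sturmian bound for length 6 is 7)

5


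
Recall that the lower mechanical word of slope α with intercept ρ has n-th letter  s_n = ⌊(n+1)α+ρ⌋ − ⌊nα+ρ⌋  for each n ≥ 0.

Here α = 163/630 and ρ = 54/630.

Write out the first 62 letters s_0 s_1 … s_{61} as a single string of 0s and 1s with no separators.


00010001000100010010001000100010001000100010001001000100010001

n=0: ⌊(1·163+54)/630⌋ − ⌊(0·163+54)/630⌋ = ⌊217/630⌋ − ⌊54/630⌋ = 0 − 0 = 0
n=1: ⌊(2·163+54)/630⌋ − ⌊(1·163+54)/630⌋ = ⌊380/630⌋ − ⌊217/630⌋ = 0 − 0 = 0
n=2: ⌊(3·163+54)/630⌋ − ⌊(2·163+54)/630⌋ = ⌊543/630⌋ − ⌊380/630⌋ = 0 − 0 = 0
n=3: ⌊(4·163+54)/630⌋ − ⌊(3·163+54)/630⌋ = ⌊706/630⌋ − ⌊543/630⌋ = 1 − 0 = 1
n=4: ⌊(5·163+54)/630⌋ − ⌊(4·163+54)/630⌋ = ⌊869/630⌋ − ⌊706/630⌋ = 1 − 1 = 0
n=5: ⌊(6·163+54)/630⌋ − ⌊(5·163+54)/630⌋ = ⌊1032/630⌋ − ⌊869/630⌋ = 1 − 1 = 0
n=6: ⌊(7·163+54)/630⌋ − ⌊(6·163+54)/630⌋ = ⌊1195/630⌋ − ⌊1032/630⌋ = 1 − 1 = 0
n=7: ⌊(8·163+54)/630⌋ − ⌊(7·163+54)/630⌋ = ⌊1358/630⌋ − ⌊1195/630⌋ = 2 − 1 = 1
n=8: ⌊(9·163+54)/630⌋ − ⌊(8·163+54)/630⌋ = ⌊1521/630⌋ − ⌊1358/630⌋ = 2 − 2 = 0
n=9: ⌊(10·163+54)/630⌋ − ⌊(9·163+54)/630⌋ = ⌊1684/630⌋ − ⌊1521/630⌋ = 2 − 2 = 0
n=10: ⌊(11·163+54)/630⌋ − ⌊(10·163+54)/630⌋ = ⌊1847/630⌋ − ⌊1684/630⌋ = 2 − 2 = 0
n=11: ⌊(12·163+54)/630⌋ − ⌊(11·163+54)/630⌋ = ⌊2010/630⌋ − ⌊1847/630⌋ = 3 − 2 = 1
n=12: ⌊(13·163+54)/630⌋ − ⌊(12·163+54)/630⌋ = ⌊2173/630⌋ − ⌊2010/630⌋ = 3 − 3 = 0
n=13: ⌊(14·163+54)/630⌋ − ⌊(13·163+54)/630⌋ = ⌊2336/630⌋ − ⌊2173/630⌋ = 3 − 3 = 0
n=14: ⌊(15·163+54)/630⌋ − ⌊(14·163+54)/630⌋ = ⌊2499/630⌋ − ⌊2336/630⌋ = 3 − 3 = 0
n=15: ⌊(16·163+54)/630⌋ − ⌊(15·163+54)/630⌋ = ⌊2662/630⌋ − ⌊2499/630⌋ = 4 − 3 = 1
n=16: ⌊(17·163+54)/630⌋ − ⌊(16·163+54)/630⌋ = ⌊2825/630⌋ − ⌊2662/630⌋ = 4 − 4 = 0
n=17: ⌊(18·163+54)/630⌋ − ⌊(17·163+54)/630⌋ = ⌊2988/630⌋ − ⌊2825/630⌋ = 4 − 4 = 0
n=18: ⌊(19·163+54)/630⌋ − ⌊(18·163+54)/630⌋ = ⌊3151/630⌋ − ⌊2988/630⌋ = 5 − 4 = 1
n=19: ⌊(20·163+54)/630⌋ − ⌊(19·163+54)/630⌋ = ⌊3314/630⌋ − ⌊3151/630⌋ = 5 − 5 = 0
n=20: ⌊(21·163+54)/630⌋ − ⌊(20·163+54)/630⌋ = ⌊3477/630⌋ − ⌊3314/630⌋ = 5 − 5 = 0
n=21: ⌊(22·163+54)/630⌋ − ⌊(21·163+54)/630⌋ = ⌊3640/630⌋ − ⌊3477/630⌋ = 5 − 5 = 0
n=22: ⌊(23·163+54)/630⌋ − ⌊(22·163+54)/630⌋ = ⌊3803/630⌋ − ⌊3640/630⌋ = 6 − 5 = 1
n=23: ⌊(24·163+54)/630⌋ − ⌊(23·163+54)/630⌋ = ⌊3966/630⌋ − ⌊3803/630⌋ = 6 − 6 = 0
n=24: ⌊(25·163+54)/630⌋ − ⌊(24·163+54)/630⌋ = ⌊4129/630⌋ − ⌊3966/630⌋ = 6 − 6 = 0
n=25: ⌊(26·163+54)/630⌋ − ⌊(25·163+54)/630⌋ = ⌊4292/630⌋ − ⌊4129/630⌋ = 6 − 6 = 0
n=26: ⌊(27·163+54)/630⌋ − ⌊(26·163+54)/630⌋ = ⌊4455/630⌋ − ⌊4292/630⌋ = 7 − 6 = 1
n=27: ⌊(28·163+54)/630⌋ − ⌊(27·163+54)/630⌋ = ⌊4618/630⌋ − ⌊4455/630⌋ = 7 − 7 = 0
n=28: ⌊(29·163+54)/630⌋ − ⌊(28·163+54)/630⌋ = ⌊4781/630⌋ − ⌊4618/630⌋ = 7 − 7 = 0
n=29: ⌊(30·163+54)/630⌋ − ⌊(29·163+54)/630⌋ = ⌊4944/630⌋ − ⌊4781/630⌋ = 7 − 7 = 0
n=30: ⌊(31·163+54)/630⌋ − ⌊(30·163+54)/630⌋ = ⌊5107/630⌋ − ⌊4944/630⌋ = 8 − 7 = 1
n=31: ⌊(32·163+54)/630⌋ − ⌊(31·163+54)/630⌋ = ⌊5270/630⌋ − ⌊5107/630⌋ = 8 − 8 = 0
n=32: ⌊(33·163+54)/630⌋ − ⌊(32·163+54)/630⌋ = ⌊5433/630⌋ − ⌊5270/630⌋ = 8 − 8 = 0
n=33: ⌊(34·163+54)/630⌋ − ⌊(33·163+54)/630⌋ = ⌊5596/630⌋ − ⌊5433/630⌋ = 8 − 8 = 0
n=34: ⌊(35·163+54)/630⌋ − ⌊(34·163+54)/630⌋ = ⌊5759/630⌋ − ⌊5596/630⌋ = 9 − 8 = 1
n=35: ⌊(36·163+54)/630⌋ − ⌊(35·163+54)/630⌋ = ⌊5922/630⌋ − ⌊5759/630⌋ = 9 − 9 = 0
n=36: ⌊(37·163+54)/630⌋ − ⌊(36·163+54)/630⌋ = ⌊6085/630⌋ − ⌊5922/630⌋ = 9 − 9 = 0
n=37: ⌊(38·163+54)/630⌋ − ⌊(37·163+54)/630⌋ = ⌊6248/630⌋ − ⌊6085/630⌋ = 9 − 9 = 0
n=38: ⌊(39·163+54)/630⌋ − ⌊(38·163+54)/630⌋ = ⌊6411/630⌋ − ⌊6248/630⌋ = 10 − 9 = 1
n=39: ⌊(40·163+54)/630⌋ − ⌊(39·163+54)/630⌋ = ⌊6574/630⌋ − ⌊6411/630⌋ = 10 − 10 = 0
n=40: ⌊(41·163+54)/630⌋ − ⌊(40·163+54)/630⌋ = ⌊6737/630⌋ − ⌊6574/630⌋ = 10 − 10 = 0
n=41: ⌊(42·163+54)/630⌋ − ⌊(41·163+54)/630⌋ = ⌊6900/630⌋ − ⌊6737/630⌋ = 10 − 10 = 0
n=42: ⌊(43·163+54)/630⌋ − ⌊(42·163+54)/630⌋ = ⌊7063/630⌋ − ⌊6900/630⌋ = 11 − 10 = 1
n=43: ⌊(44·163+54)/630⌋ − ⌊(43·163+54)/630⌋ = ⌊7226/630⌋ − ⌊7063/630⌋ = 11 − 11 = 0
n=44: ⌊(45·163+54)/630⌋ − ⌊(44·163+54)/630⌋ = ⌊7389/630⌋ − ⌊7226/630⌋ = 11 − 11 = 0
n=45: ⌊(46·163+54)/630⌋ − ⌊(45·163+54)/630⌋ = ⌊7552/630⌋ − ⌊7389/630⌋ = 11 − 11 = 0
n=46: ⌊(47·163+54)/630⌋ − ⌊(46·163+54)/630⌋ = ⌊7715/630⌋ − ⌊7552/630⌋ = 12 − 11 = 1
n=47: ⌊(48·163+54)/630⌋ − ⌊(47·163+54)/630⌋ = ⌊7878/630⌋ − ⌊7715/630⌋ = 12 − 12 = 0
n=48: ⌊(49·163+54)/630⌋ − ⌊(48·163+54)/630⌋ = ⌊8041/630⌋ − ⌊7878/630⌋ = 12 − 12 = 0
n=49: ⌊(50·163+54)/630⌋ − ⌊(49·163+54)/630⌋ = ⌊8204/630⌋ − ⌊8041/630⌋ = 13 − 12 = 1
n=50: ⌊(51·163+54)/630⌋ − ⌊(50·163+54)/630⌋ = ⌊8367/630⌋ − ⌊8204/630⌋ = 13 − 13 = 0
n=51: ⌊(52·163+54)/630⌋ − ⌊(51·163+54)/630⌋ = ⌊8530/630⌋ − ⌊8367/630⌋ = 13 − 13 = 0
n=52: ⌊(53·163+54)/630⌋ − ⌊(52·163+54)/630⌋ = ⌊8693/630⌋ − ⌊8530/630⌋ = 13 − 13 = 0
n=53: ⌊(54·163+54)/630⌋ − ⌊(53·163+54)/630⌋ = ⌊8856/630⌋ − ⌊8693/630⌋ = 14 − 13 = 1
n=54: ⌊(55·163+54)/630⌋ − ⌊(54·163+54)/630⌋ = ⌊9019/630⌋ − ⌊8856/630⌋ = 14 − 14 = 0
n=55: ⌊(56·163+54)/630⌋ − ⌊(55·163+54)/630⌋ = ⌊9182/630⌋ − ⌊9019/630⌋ = 14 − 14 = 0
n=56: ⌊(57·163+54)/630⌋ − ⌊(56·163+54)/630⌋ = ⌊9345/630⌋ − ⌊9182/630⌋ = 14 − 14 = 0
n=57: ⌊(58·163+54)/630⌋ − ⌊(57·163+54)/630⌋ = ⌊9508/630⌋ − ⌊9345/630⌋ = 15 − 14 = 1
n=58: ⌊(59·163+54)/630⌋ − ⌊(58·163+54)/630⌋ = ⌊9671/630⌋ − ⌊9508/630⌋ = 15 − 15 = 0
n=59: ⌊(60·163+54)/630⌋ − ⌊(59·163+54)/630⌋ = ⌊9834/630⌋ − ⌊9671/630⌋ = 15 − 15 = 0
n=60: ⌊(61·163+54)/630⌋ − ⌊(60·163+54)/630⌋ = ⌊9997/630⌋ − ⌊9834/630⌋ = 15 − 15 = 0
n=61: ⌊(62·163+54)/630⌋ − ⌊(61·163+54)/630⌋ = ⌊10160/630⌋ − ⌊9997/630⌋ = 16 − 15 = 1


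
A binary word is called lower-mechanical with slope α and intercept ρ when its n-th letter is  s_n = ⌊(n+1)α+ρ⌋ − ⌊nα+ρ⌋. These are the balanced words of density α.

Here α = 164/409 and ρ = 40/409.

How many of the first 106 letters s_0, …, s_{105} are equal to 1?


42

#1s = Σ_{n=0}^{105} s_n = Σ_{n=0}^{105} (⌊(n+1)α+ρ⌋ − ⌊nα+ρ⌋)
the sum telescopes: every ⌊nα+ρ⌋ with 0 < n < 106 appears once with + and once with −, leaving ⌊106α+ρ⌋ − ⌊0·α+ρ⌋
106α + ρ = (106·164 + 40) / 409 = 17424/409
ρ = 40/409
⌊17424/409⌋ = 42,  ⌊40/409⌋ = 0
#1s = 42 − 0 = 42


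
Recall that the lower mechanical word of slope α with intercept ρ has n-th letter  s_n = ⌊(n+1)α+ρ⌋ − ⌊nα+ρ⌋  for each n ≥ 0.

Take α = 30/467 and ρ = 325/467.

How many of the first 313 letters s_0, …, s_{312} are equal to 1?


20

#1s = Σ_{n=0}^{312} s_n = Σ_{n=0}^{312} (⌊(n+1)α+ρ⌋ − ⌊nα+ρ⌋)
the sum telescopes: every ⌊nα+ρ⌋ with 0 < n < 313 appears once with + and once with −, leaving ⌊313α+ρ⌋ − ⌊0·α+ρ⌋
313α + ρ = (313·30 + 325) / 467 = 9715/467
ρ = 325/467
⌊9715/467⌋ = 20,  ⌊325/467⌋ = 0
#1s = 20 − 0 = 20


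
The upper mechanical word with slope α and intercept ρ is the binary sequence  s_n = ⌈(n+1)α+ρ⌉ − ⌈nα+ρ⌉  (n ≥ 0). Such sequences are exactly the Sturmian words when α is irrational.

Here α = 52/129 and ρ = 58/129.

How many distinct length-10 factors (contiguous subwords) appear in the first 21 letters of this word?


5

t_n = ⌈(n·52+58)/129⌉ for n = 0 … 21:
  n=0…9: ⌈58/129⌉=1 ⌈110/129⌉=1 ⌈162/129⌉=2 ⌈214/129⌉=2 ⌈266/129⌉=3 ⌈318/129⌉=3 ⌈370/129⌉=3 ⌈422/129⌉=4 ⌈474/129⌉=4 ⌈526/129⌉=5
  n=10…19: ⌈578/129⌉=5 ⌈630/129⌉=5 ⌈682/129⌉=6 ⌈734/129⌉=6 ⌈786/129⌉=7 ⌈838/129⌉=7 ⌈890/129⌉=7 ⌈942/129⌉=8 ⌈994/129⌉=8 ⌈1046/129⌉=9
  n=20…21: ⌈1098/129⌉=9 ⌈1150/129⌉=9
s_n = t_(n+1) − t_n for n = 0 … 20 gives
prefix = 010100101001010010100
slide a length-10 window over [0..9] … [11..20] (12 windows); first occurrence of each distinct factor:
  [  0..  9] 0101001010
  [  1.. 10] 1010010100
  [  2.. 11] 0100101001
  [  3.. 12] 1001010010
  [  4.. 13] 0010100101
  (the other 7 windows repeat one of these)
distinct factors: {0010100101, 0100101001, 0101001010, 1001010010, 1010010100}
count = 5  (Sturmian bound for length 10 is 11)


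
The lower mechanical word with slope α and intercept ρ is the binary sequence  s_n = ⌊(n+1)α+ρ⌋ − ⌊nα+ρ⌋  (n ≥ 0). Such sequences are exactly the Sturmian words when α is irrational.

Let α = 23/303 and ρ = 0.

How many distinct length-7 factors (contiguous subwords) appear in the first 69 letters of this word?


8

t_n = ⌊(n·23)/303⌋ for n = 0 … 69:
  n=0…9: ⌊0/303⌋=0 ⌊23/303⌋=0 ⌊46/303⌋=0 ⌊69/303⌋=0 ⌊92/303⌋=0 ⌊115/303⌋=0 ⌊138/303⌋=0 ⌊161/303⌋=0 ⌊184/303⌋=0 ⌊207/303⌋=0
  n=10…19: ⌊230/303⌋=0 ⌊253/303⌋=0 ⌊276/303⌋=0 ⌊299/303⌋=0 ⌊322/303⌋=1 ⌊345/303⌋=1 ⌊368/303⌋=1 ⌊391/303⌋=1 ⌊414/303⌋=1 ⌊437/303⌋=1
  n=20…29: ⌊460/303⌋=1 ⌊483/303⌋=1 ⌊506/303⌋=1 ⌊529/303⌋=1 ⌊552/303⌋=1 ⌊575/303⌋=1 ⌊598/303⌋=1 ⌊621/303⌋=2 ⌊644/303⌋=2 ⌊667/303⌋=2
  n=30…39: ⌊690/303⌋=2 ⌊713/303⌋=2 ⌊736/303⌋=2 ⌊759/303⌋=2 ⌊782/303⌋=2 ⌊805/303⌋=2 ⌊828/303⌋=2 ⌊851/303⌋=2 ⌊874/303⌋=2 ⌊897/303⌋=2
  n=40…49: ⌊920/303⌋=3 ⌊943/303⌋=3 ⌊966/303⌋=3 ⌊989/303⌋=3 ⌊1012/303⌋=3 ⌊1035/303⌋=3 ⌊1058/303⌋=3 ⌊1081/303⌋=3 ⌊1104/303⌋=3 ⌊1127/303⌋=3
  n=50…59: ⌊1150/303⌋=3 ⌊1173/303⌋=3 ⌊1196/303⌋=3 ⌊1219/303⌋=4 ⌊1242/303⌋=4 ⌊1265/303⌋=4 ⌊1288/303⌋=4 ⌊1311/303⌋=4 ⌊1334/303⌋=4 ⌊1357/303⌋=4
  n=60…69: ⌊1380/303⌋=4 ⌊1403/303⌋=4 ⌊1426/303⌋=4 ⌊1449/303⌋=4 ⌊1472/303⌋=4 ⌊1495/303⌋=4 ⌊1518/303⌋=5 ⌊1541/303⌋=5 ⌊1564/303⌋=5 ⌊1587/303⌋=5
s_n = t_(n+1) − t_n for n = 0 … 68 gives
prefix = 000000000000010000000000001000000000000100000000000010000000000001000
slide a length-7 window over [0..6] … [62..68] (63 windows); first occurrence of each distinct factor:
  [  0..  6] 0000000
  [  7.. 13] 0000001
  [  8.. 14] 0000010
  [  9.. 15] 0000100
  [ 10.. 16] 0001000
  [ 11.. 17] 0010000
  [ 12.. 18] 0100000
  [ 13.. 19] 1000000
  (the other 55 windows repeat one of these)
distinct factors: {0000000, 0000001, 0000010, 0000100, 0001000, 0010000, 0100000, 1000000}
count = 8  (Sturmian bound for length 7 is 8)


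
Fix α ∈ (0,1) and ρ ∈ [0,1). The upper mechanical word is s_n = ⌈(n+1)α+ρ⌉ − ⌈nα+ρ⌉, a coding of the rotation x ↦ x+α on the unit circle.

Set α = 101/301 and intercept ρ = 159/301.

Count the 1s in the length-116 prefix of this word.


#1s = Σ_{n=0}^{115} s_n = Σ_{n=0}^{115} (⌈(n+1)α+ρ⌉ − ⌈nα+ρ⌉)
the sum telescopes: every ⌈nα+ρ⌉ with 0 < n < 116 appears once with + and once with −, leaving ⌈116α+ρ⌉ − ⌈0·α+ρ⌉
116α + ρ = (116·101 + 159) / 301 = 11875/301
ρ = 159/301
⌈11875/301⌉ = 40,  ⌈159/301⌉ = 1
#1s = 40 − 1 = 39

39


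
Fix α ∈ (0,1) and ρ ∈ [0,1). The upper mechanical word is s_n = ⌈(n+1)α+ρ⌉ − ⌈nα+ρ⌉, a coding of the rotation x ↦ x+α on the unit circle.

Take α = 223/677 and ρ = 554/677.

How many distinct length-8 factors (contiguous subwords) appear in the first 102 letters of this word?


t_n = ⌈(n·223+554)/677⌉ for n = 0 … 102:
  n=0…9: ⌈554/677⌉=1 ⌈777/677⌉=2 ⌈1000/677⌉=2 ⌈1223/677⌉=2 ⌈1446/677⌉=3 ⌈1669/677⌉=3 ⌈1892/677⌉=3 ⌈2115/677⌉=4 ⌈2338/677⌉=4 ⌈2561/677⌉=4
  n=10…19: ⌈2784/677⌉=5 ⌈3007/677⌉=5 ⌈3230/677⌉=5 ⌈3453/677⌉=6 ⌈3676/677⌉=6 ⌈3899/677⌉=6 ⌈4122/677⌉=7 ⌈4345/677⌉=7 ⌈4568/677⌉=7 ⌈4791/677⌉=8
  n=20…29: ⌈5014/677⌉=8 ⌈5237/677⌉=8 ⌈5460/677⌉=9 ⌈5683/677⌉=9 ⌈5906/677⌉=9 ⌈6129/677⌉=10 ⌈6352/677⌉=10 ⌈6575/677⌉=10 ⌈6798/677⌉=11 ⌈7021/677⌉=11
  n=30…39: ⌈7244/677⌉=11 ⌈7467/677⌉=12 ⌈7690/677⌉=12 ⌈7913/677⌉=12 ⌈8136/677⌉=13 ⌈8359/677⌉=13 ⌈8582/677⌉=13 ⌈8805/677⌉=14 ⌈9028/677⌉=14 ⌈9251/677⌉=14
  n=40…49: ⌈9474/677⌉=14 ⌈9697/677⌉=15 ⌈9920/677⌉=15 ⌈10143/677⌉=15 ⌈10366/677⌉=16 ⌈10589/677⌉=16 ⌈10812/677⌉=16 ⌈11035/677⌉=17 ⌈11258/677⌉=17 ⌈11481/677⌉=17
  n=50…59: ⌈11704/677⌉=18 ⌈11927/677⌉=18 ⌈12150/677⌉=18 ⌈12373/677⌉=19 ⌈12596/677⌉=19 ⌈12819/677⌉=19 ⌈13042/677⌉=20 ⌈13265/677⌉=20 ⌈13488/677⌉=20 ⌈13711/677⌉=21
  n=60…69: ⌈13934/677⌉=21 ⌈14157/677⌉=21 ⌈14380/677⌉=22 ⌈14603/677⌉=22 ⌈14826/677⌉=22 ⌈15049/677⌉=23 ⌈15272/677⌉=23 ⌈15495/677⌉=23 ⌈15718/677⌉=24 ⌈15941/677⌉=24
  n=70…79: ⌈16164/677⌉=24 ⌈16387/677⌉=25 ⌈16610/677⌉=25 ⌈16833/677⌉=25 ⌈17056/677⌉=26 ⌈17279/677⌉=26 ⌈17502/677⌉=26 ⌈17725/677⌉=27 ⌈17948/677⌉=27 ⌈18171/677⌉=27
  n=80…89: ⌈18394/677⌉=28 ⌈18617/677⌉=28 ⌈18840/677⌉=28 ⌈19063/677⌉=29 ⌈19286/677⌉=29 ⌈19509/677⌉=29 ⌈19732/677⌉=30 ⌈19955/677⌉=30 ⌈20178/677⌉=30 ⌈20401/677⌉=31
  n=90…99: ⌈20624/677⌉=31 ⌈20847/677⌉=31 ⌈21070/677⌉=32 ⌈21293/677⌉=32 ⌈21516/677⌉=32 ⌈21739/677⌉=33 ⌈21962/677⌉=33 ⌈22185/677⌉=33 ⌈22408/677⌉=34 ⌈22631/677⌉=34
  n=100…102: ⌈22854/677⌉=34 ⌈23077/677⌉=35 ⌈23300/677⌉=35
s_n = t_(n+1) − t_n for n = 0 … 101 gives
prefix = 100100100100100100100100100100100100100010010010010010010010010010010010010010010010010010010010010010
slide a length-8 window over [0..7] … [94..101] (95 windows); first occurrence of each distinct factor:
  [  0..  7] 10010010
  [  1..  8] 00100100
  [  2..  9] 01001001
  [ 32.. 39] 01001000
  [ 33.. 40] 10010001
  [ 34.. 41] 00100010
  [ 35.. 42] 01000100
  [ 36.. 43] 10001001
  [ 37.. 44] 00010010
  (the other 86 windows repeat one of these)
distinct factors: {00010010, 00100010, 00100100, 01000100, 01001000, 01001001, 10001001, 10010001, 10010010}
count = 9  (Sturmian bound for length 8 is 9)

9


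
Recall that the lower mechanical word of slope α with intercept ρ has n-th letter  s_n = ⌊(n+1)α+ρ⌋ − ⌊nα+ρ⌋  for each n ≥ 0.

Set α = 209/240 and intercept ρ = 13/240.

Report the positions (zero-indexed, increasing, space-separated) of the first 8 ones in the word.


n=0: ⌊222/240⌋−⌊13/240⌋ = 0−0 = 0
n=1: ⌊431/240⌋−⌊222/240⌋ = 1−0 = 1  ← one
n=2: ⌊640/240⌋−⌊431/240⌋ = 2−1 = 1  ← one
n=3: ⌊849/240⌋−⌊640/240⌋ = 3−2 = 1  ← one
n=4: ⌊1058/240⌋−⌊849/240⌋ = 4−3 = 1  ← one
n=5: ⌊1267/240⌋−⌊1058/240⌋ = 5−4 = 1  ← one
n=6: ⌊1476/240⌋−⌊1267/240⌋ = 6−5 = 1  ← one
n=7: ⌊1685/240⌋−⌊1476/240⌋ = 7−6 = 1  ← one
n=8: ⌊1894/240⌋−⌊1685/240⌋ = 7−7 = 0
n=9: ⌊2103/240⌋−⌊1894/240⌋ = 8−7 = 1  ← one
positions of the first 8 ones: 1 2 3 4 5 6 7 9

1 2 3 4 5 6 7 9
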